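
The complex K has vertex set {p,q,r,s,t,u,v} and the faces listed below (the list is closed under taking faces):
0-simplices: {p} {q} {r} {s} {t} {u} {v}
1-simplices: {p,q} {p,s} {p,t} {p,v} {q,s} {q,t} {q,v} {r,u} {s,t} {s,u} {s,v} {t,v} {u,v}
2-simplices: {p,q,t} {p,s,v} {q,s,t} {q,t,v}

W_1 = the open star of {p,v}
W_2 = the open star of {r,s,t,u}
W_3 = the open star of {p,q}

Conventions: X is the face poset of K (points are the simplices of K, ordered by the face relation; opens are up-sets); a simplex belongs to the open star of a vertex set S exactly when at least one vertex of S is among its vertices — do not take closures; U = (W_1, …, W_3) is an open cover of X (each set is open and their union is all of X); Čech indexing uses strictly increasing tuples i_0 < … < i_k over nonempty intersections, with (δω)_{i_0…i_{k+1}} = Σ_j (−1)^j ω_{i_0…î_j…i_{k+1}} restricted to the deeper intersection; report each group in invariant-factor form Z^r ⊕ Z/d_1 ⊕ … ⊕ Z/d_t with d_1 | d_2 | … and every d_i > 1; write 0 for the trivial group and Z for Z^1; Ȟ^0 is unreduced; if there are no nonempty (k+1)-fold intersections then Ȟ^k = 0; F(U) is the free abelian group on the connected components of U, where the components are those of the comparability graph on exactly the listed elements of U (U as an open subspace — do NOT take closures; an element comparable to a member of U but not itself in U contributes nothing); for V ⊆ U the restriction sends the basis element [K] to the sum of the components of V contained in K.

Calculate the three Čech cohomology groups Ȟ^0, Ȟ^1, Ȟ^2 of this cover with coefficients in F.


Ȟ^0 = Z; Ȟ^1 = Z^3; Ȟ^2 = 0

cover nerve:
  W1={{p},{v},{p,q},{p,s},{p,t},{p,v},{q,v},{s,v},{t,v},{u,v},{p,q,t},{p,s,v},{q,t,v}} W2={{r},{s},{t},{u},{p,s},{p,t},{q,s},{q,t},{r,u},{s,t},{s,u},{s,v},{t,v},{u,v},{p,q,t},{p,s,v},{q,s,t},{q,t,v}} W3={{p},{q},{p,q},{p,s},{p,t},{p,v},{q,s},{q,t},{q,v},{p,q,t},{p,s,v},{q,s,t},{q,t,v}}
  W12={{p,s},{p,t},{s,v},{t,v},{u,v},{p,q,t},{p,s,v},{q,t,v}} W13={{p},{p,q},{p,s},{p,t},{p,v},{q,v},{p,q,t},{p,s,v},{q,t,v}} W23={{p,s},{p,t},{q,s},{q,t},{p,q,t},{p,s,v},{q,s,t},{q,t,v}}
  W123={{p,s},{p,t},{p,q,t},{p,s,v},{q,t,v}}
components per intersection:
  W1: {{p},{v},{p,q},{p,s},{p,t},{p,v},{q,v},{s,v},{t,v},{u,v},{p,q,t},{p,s,v},{q,t,v}}
  W2: {{r},{s},{t},{u},{p,s},{p,t},{q,s},{q,t},{r,u},{s,t},{s,u},{s,v},{t,v},{u,v},{p,q,t},{p,s,v},{q,s,t},{q,t,v}}
  W3: {{p},{q},{p,q},{p,s},{p,t},{p,v},{q,s},{q,t},{q,v},{p,q,t},{p,s,v},{q,s,t},{q,t,v}}
  W12: {{p,s},{s,v},{p,s,v}} {{p,t},{p,q,t}} {{t,v},{q,t,v}} {{u,v}}
  W13: {{p},{p,q},{p,s},{p,t},{p,v},{p,q,t},{p,s,v}} {{q,v},{q,t,v}}
  W23: {{p,s},{p,s,v}} {{p,t},{q,s},{q,t},{p,q,t},{q,s,t},{q,t,v}}
  W123: {{p,s},{p,s,v}} {{p,t},{p,q,t}} {{q,t,v}}
C dims 3,8,3; δ0: rk 2, SNF 1^2; δ1: rk 3, SNF 1^3
Ȟ^0: (3−2)−0=1 ⇒ Z
Ȟ^1: (8−3)−2=3 ⇒ Z^3
Ȟ^2: (3−0)−3=0 ⇒ 0


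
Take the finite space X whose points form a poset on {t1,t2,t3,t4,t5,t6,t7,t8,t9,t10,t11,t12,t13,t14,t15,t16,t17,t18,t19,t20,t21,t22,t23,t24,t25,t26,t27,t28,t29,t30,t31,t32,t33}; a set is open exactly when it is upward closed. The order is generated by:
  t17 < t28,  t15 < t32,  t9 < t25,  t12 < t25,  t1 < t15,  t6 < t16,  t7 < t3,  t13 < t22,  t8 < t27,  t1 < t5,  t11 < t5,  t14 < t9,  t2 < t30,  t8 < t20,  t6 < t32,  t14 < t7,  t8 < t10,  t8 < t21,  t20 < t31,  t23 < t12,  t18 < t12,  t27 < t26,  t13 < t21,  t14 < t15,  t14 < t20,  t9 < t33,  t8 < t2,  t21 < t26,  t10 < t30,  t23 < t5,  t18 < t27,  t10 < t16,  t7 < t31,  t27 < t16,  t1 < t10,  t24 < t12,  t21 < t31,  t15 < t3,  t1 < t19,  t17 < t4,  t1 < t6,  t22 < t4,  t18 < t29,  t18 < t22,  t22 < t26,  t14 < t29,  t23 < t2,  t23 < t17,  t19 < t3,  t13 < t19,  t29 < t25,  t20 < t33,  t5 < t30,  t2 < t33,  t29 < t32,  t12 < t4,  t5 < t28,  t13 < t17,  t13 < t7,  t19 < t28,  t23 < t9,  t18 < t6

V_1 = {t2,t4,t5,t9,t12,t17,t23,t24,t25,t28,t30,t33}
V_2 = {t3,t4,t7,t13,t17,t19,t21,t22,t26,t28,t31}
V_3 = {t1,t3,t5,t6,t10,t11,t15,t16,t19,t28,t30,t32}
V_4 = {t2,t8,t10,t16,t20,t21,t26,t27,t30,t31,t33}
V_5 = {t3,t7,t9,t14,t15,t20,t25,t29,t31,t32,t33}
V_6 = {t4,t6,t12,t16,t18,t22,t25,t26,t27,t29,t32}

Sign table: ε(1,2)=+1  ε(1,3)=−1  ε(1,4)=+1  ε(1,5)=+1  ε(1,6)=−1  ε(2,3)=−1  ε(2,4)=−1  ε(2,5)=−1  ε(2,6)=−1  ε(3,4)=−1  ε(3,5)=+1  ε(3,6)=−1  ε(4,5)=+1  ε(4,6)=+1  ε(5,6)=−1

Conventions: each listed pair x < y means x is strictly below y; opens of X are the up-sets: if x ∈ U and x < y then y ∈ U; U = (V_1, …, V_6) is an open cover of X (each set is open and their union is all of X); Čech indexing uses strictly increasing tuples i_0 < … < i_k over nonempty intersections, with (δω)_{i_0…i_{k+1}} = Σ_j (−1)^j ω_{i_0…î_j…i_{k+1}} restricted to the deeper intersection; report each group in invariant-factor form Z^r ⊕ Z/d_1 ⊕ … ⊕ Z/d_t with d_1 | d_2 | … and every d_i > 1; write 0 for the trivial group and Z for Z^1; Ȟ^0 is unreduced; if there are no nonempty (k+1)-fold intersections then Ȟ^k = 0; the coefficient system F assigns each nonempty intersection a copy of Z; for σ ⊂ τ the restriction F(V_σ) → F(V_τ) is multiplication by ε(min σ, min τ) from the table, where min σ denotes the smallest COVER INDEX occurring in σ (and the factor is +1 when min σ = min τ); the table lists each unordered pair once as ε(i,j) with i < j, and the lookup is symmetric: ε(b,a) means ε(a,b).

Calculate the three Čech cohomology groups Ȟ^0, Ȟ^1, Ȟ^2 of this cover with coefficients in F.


Ȟ^0 = 0, Ȟ^1 = Z/2, Ȟ^2 = Z

nonempty overlaps:
  V12={t4,t17,t28} V13={t5,t28,t30} V14={t2,t30,t33} V15={t9,t25,t33} V16={t4,t12,t25} V23={t3,t19,t28} V24={t21,t26,t31} V25={t3,t7,t31} V26={t4,t22,t26} V34={t10,t16,t30} V35={t3,t15,t32} V36={t6,t16,t32} V45={t20,t31,t33} V46={t16,t26,t27} V56={t25,t29,t32}
  V123={t28} V126={t4} V134={t30} V145={t33} V156={t25} V235={t3} V245={t31} V246={t26} V346={t16} V356={t32}
C dims 6,15,10; δ0: rk 6, SNF 1^5·2; δ1: rk 9, SNF 1^9
degree 0: 6−6−0 = 0 → Ȟ^0 ≅ 0
degree 1: 15−9−6 = 0 plus torsion [2] → Ȟ^1 ≅ Z/2
degree 2: 10−0−9 = 1 → Ȟ^2 ≅ Z


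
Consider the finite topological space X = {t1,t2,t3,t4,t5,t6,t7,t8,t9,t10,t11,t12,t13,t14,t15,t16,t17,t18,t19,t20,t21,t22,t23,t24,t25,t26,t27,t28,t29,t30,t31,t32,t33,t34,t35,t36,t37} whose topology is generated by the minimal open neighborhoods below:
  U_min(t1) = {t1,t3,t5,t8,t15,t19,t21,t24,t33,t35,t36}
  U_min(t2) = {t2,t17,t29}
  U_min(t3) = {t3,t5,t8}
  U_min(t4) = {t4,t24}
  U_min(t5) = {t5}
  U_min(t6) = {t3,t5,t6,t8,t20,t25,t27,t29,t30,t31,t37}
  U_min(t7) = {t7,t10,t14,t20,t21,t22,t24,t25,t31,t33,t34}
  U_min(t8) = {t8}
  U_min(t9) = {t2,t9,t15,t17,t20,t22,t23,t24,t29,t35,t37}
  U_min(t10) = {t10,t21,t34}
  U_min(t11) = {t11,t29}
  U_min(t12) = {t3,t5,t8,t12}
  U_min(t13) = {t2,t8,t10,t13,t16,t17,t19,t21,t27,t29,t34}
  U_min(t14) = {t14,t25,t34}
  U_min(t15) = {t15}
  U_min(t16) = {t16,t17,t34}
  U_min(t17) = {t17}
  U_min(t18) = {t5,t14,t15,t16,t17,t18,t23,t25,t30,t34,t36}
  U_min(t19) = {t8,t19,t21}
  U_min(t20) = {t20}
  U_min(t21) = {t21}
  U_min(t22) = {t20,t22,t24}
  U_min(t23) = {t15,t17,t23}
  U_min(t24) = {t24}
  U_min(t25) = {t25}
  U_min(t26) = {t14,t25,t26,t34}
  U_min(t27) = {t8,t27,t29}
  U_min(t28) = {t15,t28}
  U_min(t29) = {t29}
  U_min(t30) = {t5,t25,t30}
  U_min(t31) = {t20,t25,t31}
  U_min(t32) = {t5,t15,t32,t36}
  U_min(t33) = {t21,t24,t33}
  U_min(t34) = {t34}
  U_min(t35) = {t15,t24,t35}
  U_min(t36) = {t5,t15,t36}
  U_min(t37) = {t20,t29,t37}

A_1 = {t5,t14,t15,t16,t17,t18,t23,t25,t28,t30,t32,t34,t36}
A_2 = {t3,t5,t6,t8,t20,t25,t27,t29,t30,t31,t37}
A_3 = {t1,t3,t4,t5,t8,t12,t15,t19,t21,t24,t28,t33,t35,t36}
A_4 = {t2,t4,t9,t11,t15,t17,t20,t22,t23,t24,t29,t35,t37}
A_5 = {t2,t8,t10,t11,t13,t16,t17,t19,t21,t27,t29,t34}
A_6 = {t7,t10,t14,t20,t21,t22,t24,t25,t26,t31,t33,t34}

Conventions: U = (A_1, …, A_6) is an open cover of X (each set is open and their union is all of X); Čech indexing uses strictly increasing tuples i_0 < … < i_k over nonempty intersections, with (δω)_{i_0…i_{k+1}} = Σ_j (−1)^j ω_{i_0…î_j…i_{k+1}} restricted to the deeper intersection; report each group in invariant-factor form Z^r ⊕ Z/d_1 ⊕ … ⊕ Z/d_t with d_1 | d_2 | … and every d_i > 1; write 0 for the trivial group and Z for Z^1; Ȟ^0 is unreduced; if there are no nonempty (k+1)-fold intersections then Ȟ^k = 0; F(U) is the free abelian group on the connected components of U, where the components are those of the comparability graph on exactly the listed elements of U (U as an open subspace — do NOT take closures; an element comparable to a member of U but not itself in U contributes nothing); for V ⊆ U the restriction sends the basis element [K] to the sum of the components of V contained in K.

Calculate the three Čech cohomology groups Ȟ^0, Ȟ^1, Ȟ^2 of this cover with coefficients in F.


Ȟ^0 ≅ Z,  Ȟ^1 ≅ 0,  Ȟ^2 ≅ Z/2

cover nerve:
  A12={t5,t25,t30} A13={t5,t15,t28,t36} A14={t15,t17,t23} A15={t16,t17,t34} A16={t14,t25,t34} A23={t3,t5,t8} A24={t20,t29,t37} A25={t8,t27,t29} A26={t20,t25,t31} A34={t4,t15,t24,t35} A35={t8,t19,t21} A36={t21,t24,t33} A45={t2,t11,t17,t29} A46={t20,t22,t24} A56={t10,t21,t34}
  A123={t5} A126={t25} A134={t15} A145={t17} A156={t34} A235={t8} A245={t29} A246={t20} A346={t24} A356={t21}
components per intersection:
  A1: {t5,t14,t15,t16,t17,t18,t23,t25,t28,t30,t32,t34,t36}
  A2: {t3,t5,t6,t8,t20,t25,t27,t29,t30,t31,t37}
  A3: {t1,t3,t4,t5,t8,t12,t15,t19,t21,t24,t28,t33,t35,t36}
  A4: {t2,t4,t9,t11,t15,t17,t20,t22,t23,t24,t29,t35,t37}
  A5: {t2,t8,t10,t11,t13,t16,t17,t19,t21,t27,t29,t34}
  A6: {t7,t10,t14,t20,t21,t22,t24,t25,t26,t31,t33,t34}
  A12: {t5,t25,t30}
  A13: {t5,t15,t28,t36}
  A14: {t15,t17,t23}
  A15: {t16,t17,t34}
  A16: {t14,t25,t34}
  A23: {t3,t5,t8}
  A24: {t20,t29,t37}
  A25: {t8,t27,t29}
  A26: {t20,t25,t31}
  A34: {t4,t15,t24,t35}
  A35: {t8,t19,t21}
  A36: {t21,t24,t33}
  A45: {t2,t11,t17,t29}
  A46: {t20,t22,t24}
  A56: {t10,t21,t34}
  A123: {t5}
  A126: {t25}
  A134: {t15}
  A145: {t17}
  A156: {t34}
  A235: {t8}
  A245: {t29}
  A246: {t20}
  A346: {t24}
  A356: {t21}
C dims 6,15,10; δ0: rk 5, SNF 1^5; δ1: rk 10, SNF 1^9·2
Ȟ^0: (6−5)−0=1 ⇒ Z
Ȟ^1: (15−10)−5=0 ⇒ 0
Ȟ^2: (10−0)−10=0 plus torsion [2] ⇒ Z/2


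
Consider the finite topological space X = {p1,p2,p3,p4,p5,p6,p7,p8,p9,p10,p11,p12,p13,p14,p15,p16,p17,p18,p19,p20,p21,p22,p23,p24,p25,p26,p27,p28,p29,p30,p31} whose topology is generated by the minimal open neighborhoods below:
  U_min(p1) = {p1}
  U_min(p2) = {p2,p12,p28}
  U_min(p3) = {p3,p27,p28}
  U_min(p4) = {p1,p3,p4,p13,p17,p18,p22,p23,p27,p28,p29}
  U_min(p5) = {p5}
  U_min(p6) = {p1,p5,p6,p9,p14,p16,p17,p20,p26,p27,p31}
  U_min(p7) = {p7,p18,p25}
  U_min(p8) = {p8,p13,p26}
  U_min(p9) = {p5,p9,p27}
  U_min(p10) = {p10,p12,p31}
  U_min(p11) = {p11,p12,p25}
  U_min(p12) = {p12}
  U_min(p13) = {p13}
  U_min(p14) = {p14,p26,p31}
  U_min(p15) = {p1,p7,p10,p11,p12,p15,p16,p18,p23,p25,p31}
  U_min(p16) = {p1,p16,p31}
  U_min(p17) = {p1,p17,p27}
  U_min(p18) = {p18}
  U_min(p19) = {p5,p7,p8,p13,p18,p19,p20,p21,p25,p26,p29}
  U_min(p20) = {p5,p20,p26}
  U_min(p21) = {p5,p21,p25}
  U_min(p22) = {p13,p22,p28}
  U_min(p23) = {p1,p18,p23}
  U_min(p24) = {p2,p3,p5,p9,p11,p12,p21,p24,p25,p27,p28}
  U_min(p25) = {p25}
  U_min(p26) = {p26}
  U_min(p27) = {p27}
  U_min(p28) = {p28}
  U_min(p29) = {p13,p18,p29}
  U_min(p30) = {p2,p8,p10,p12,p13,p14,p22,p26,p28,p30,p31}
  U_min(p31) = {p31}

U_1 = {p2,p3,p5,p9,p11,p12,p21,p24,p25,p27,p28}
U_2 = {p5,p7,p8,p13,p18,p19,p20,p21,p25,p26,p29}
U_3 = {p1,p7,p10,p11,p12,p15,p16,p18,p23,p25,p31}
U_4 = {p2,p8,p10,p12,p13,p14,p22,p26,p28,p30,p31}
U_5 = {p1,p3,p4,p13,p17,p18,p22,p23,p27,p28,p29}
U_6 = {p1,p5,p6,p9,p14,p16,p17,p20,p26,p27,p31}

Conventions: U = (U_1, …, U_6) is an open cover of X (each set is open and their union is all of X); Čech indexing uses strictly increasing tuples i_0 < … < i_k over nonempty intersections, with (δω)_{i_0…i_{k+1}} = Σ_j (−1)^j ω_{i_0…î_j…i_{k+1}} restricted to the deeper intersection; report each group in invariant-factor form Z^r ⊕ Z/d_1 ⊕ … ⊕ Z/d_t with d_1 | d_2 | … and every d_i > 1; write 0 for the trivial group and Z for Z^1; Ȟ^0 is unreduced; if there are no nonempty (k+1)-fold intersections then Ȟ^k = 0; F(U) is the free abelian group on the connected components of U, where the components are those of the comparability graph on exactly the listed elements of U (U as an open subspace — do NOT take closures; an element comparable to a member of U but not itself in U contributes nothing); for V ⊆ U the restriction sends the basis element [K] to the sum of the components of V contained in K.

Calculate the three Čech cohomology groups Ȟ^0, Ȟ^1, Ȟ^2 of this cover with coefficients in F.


Ȟ^0 = Z,  Ȟ^1 = 0,  Ȟ^2 = Z/2

nerve of the cover:
  U12={p5,p21,p25} U13={p11,p12,p25} U14={p2,p12,p28} U15={p3,p27,p28} U16={p5,p9,p27} U23={p7,p18,p25} U24={p8,p13,p26} U25={p13,p18,p29} U26={p5,p20,p26} U34={p10,p12,p31} U35={p1,p18,p23} U36={p1,p16,p31} U45={p13,p22,p28} U46={p14,p26,p31} U56={p1,p17,p27}
  U123={p25} U126={p5} U134={p12} U145={p28} U156={p27} U235={p18} U245={p13} U246={p26} U346={p31} U356={p1}
components per intersection:
  U1: {p2,p3,p5,p9,p11,p12,p21,p24,p25,p27,p28}
  U2: {p5,p7,p8,p13,p18,p19,p20,p21,p25,p26,p29}
  U3: {p1,p7,p10,p11,p12,p15,p16,p18,p23,p25,p31}
  U4: {p2,p8,p10,p12,p13,p14,p22,p26,p28,p30,p31}
  U5: {p1,p3,p4,p13,p17,p18,p22,p23,p27,p28,p29}
  U6: {p1,p5,p6,p9,p14,p16,p17,p20,p26,p27,p31}
  U12: {p5,p21,p25}
  U13: {p11,p12,p25}
  U14: {p2,p12,p28}
  U15: {p3,p27,p28}
  U16: {p5,p9,p27}
  U23: {p7,p18,p25}
  U24: {p8,p13,p26}
  U25: {p13,p18,p29}
  U26: {p5,p20,p26}
  U34: {p10,p12,p31}
  U35: {p1,p18,p23}
  U36: {p1,p16,p31}
  U45: {p13,p22,p28}
  U46: {p14,p26,p31}
  U56: {p1,p17,p27}
  U123: {p25}
  U126: {p5}
  U134: {p12}
  U145: {p28}
  U156: {p27}
  U235: {p18}
  U245: {p13}
  U246: {p26}
  U346: {p31}
  U356: {p1}
C dims 6,15,10; δ0: rk 5, SNF 1^5; δ1: rk 10, SNF 1^9·2
Ȟ^0 = (6 − 5) − 0 = 1, so Ȟ^0 ≅ Z
Ȟ^1 = (15 − 10) − 5 = 0, so Ȟ^1 ≅ 0
Ȟ^2 = (10 − 0) − 10 = 0 plus torsion [2], so Ȟ^2 ≅ Z/2


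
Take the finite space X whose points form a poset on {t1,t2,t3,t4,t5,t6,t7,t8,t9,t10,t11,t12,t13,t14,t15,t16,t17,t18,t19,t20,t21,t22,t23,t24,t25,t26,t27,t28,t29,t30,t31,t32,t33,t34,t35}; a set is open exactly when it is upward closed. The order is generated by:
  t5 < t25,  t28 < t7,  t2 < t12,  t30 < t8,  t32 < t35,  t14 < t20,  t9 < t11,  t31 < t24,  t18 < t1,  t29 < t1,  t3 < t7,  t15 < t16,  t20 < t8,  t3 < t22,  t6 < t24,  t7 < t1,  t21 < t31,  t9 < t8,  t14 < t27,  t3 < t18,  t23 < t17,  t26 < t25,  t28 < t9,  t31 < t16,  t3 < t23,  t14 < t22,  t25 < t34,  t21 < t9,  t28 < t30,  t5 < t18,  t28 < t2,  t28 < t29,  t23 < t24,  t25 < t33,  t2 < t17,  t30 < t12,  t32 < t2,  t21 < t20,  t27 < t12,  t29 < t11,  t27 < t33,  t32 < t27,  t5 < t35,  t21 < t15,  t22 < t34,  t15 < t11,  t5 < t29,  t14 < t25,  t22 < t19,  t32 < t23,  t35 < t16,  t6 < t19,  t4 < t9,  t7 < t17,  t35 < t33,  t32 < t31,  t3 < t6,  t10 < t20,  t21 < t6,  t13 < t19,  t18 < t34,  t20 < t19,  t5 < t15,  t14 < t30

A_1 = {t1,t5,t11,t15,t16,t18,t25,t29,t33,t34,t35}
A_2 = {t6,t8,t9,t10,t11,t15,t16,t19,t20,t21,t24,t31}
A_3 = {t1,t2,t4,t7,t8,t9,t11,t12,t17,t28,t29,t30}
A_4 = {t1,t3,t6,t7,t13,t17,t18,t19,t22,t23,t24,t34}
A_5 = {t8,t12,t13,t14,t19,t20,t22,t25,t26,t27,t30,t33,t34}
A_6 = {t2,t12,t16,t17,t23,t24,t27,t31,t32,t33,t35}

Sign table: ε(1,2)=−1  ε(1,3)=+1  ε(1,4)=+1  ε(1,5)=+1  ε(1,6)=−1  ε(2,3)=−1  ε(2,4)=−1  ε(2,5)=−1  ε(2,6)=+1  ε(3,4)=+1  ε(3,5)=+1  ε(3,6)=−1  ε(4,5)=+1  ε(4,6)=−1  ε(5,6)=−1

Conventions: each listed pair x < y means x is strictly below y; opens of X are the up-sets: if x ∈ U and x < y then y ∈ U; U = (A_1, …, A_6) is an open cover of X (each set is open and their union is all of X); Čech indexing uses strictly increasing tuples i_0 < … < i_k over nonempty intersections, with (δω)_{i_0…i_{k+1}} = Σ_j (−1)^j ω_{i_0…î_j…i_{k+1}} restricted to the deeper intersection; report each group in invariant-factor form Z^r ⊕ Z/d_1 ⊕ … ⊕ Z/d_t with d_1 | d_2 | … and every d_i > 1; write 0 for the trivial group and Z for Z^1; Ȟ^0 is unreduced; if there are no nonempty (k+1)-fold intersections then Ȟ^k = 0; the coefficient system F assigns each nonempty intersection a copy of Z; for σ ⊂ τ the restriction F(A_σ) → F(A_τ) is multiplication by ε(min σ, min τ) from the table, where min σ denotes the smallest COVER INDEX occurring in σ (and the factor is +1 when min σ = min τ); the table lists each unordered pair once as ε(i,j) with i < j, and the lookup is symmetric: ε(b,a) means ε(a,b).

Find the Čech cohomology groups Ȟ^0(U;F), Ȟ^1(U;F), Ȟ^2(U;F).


Ȟ^0 = Z,  Ȟ^1 = 0,  Ȟ^2 = Z/2

nonempty overlaps:
  A12={t11,t15,t16} A13={t1,t11,t29} A14={t1,t18,t34} A15={t25,t33,t34} A16={t16,t33,t35} A23={t8,t9,t11} A24={t6,t19,t24} A25={t8,t19,t20} A26={t16,t24,t31} A34={t1,t7,t17} A35={t8,t12,t30} A36={t2,t12,t17} A45={t13,t19,t22,t34} A46={t17,t23,t24} A56={t12,t27,t33}
  A123={t11} A126={t16} A134={t1} A145={t34} A156={t33} A235={t8} A245={t19} A246={t24} A346={t17} A356={t12}
C dims 6,15,10; δ0: rk 5, SNF 1^5; δ1: rk 10, SNF 1^9·2
degree 0: 6−5−0 = 1 → Ȟ^0 ≅ Z
degree 1: 15−10−5 = 0 → Ȟ^1 ≅ 0
degree 2: 10−0−10 = 0 plus torsion [2] → Ȟ^2 ≅ Z/2


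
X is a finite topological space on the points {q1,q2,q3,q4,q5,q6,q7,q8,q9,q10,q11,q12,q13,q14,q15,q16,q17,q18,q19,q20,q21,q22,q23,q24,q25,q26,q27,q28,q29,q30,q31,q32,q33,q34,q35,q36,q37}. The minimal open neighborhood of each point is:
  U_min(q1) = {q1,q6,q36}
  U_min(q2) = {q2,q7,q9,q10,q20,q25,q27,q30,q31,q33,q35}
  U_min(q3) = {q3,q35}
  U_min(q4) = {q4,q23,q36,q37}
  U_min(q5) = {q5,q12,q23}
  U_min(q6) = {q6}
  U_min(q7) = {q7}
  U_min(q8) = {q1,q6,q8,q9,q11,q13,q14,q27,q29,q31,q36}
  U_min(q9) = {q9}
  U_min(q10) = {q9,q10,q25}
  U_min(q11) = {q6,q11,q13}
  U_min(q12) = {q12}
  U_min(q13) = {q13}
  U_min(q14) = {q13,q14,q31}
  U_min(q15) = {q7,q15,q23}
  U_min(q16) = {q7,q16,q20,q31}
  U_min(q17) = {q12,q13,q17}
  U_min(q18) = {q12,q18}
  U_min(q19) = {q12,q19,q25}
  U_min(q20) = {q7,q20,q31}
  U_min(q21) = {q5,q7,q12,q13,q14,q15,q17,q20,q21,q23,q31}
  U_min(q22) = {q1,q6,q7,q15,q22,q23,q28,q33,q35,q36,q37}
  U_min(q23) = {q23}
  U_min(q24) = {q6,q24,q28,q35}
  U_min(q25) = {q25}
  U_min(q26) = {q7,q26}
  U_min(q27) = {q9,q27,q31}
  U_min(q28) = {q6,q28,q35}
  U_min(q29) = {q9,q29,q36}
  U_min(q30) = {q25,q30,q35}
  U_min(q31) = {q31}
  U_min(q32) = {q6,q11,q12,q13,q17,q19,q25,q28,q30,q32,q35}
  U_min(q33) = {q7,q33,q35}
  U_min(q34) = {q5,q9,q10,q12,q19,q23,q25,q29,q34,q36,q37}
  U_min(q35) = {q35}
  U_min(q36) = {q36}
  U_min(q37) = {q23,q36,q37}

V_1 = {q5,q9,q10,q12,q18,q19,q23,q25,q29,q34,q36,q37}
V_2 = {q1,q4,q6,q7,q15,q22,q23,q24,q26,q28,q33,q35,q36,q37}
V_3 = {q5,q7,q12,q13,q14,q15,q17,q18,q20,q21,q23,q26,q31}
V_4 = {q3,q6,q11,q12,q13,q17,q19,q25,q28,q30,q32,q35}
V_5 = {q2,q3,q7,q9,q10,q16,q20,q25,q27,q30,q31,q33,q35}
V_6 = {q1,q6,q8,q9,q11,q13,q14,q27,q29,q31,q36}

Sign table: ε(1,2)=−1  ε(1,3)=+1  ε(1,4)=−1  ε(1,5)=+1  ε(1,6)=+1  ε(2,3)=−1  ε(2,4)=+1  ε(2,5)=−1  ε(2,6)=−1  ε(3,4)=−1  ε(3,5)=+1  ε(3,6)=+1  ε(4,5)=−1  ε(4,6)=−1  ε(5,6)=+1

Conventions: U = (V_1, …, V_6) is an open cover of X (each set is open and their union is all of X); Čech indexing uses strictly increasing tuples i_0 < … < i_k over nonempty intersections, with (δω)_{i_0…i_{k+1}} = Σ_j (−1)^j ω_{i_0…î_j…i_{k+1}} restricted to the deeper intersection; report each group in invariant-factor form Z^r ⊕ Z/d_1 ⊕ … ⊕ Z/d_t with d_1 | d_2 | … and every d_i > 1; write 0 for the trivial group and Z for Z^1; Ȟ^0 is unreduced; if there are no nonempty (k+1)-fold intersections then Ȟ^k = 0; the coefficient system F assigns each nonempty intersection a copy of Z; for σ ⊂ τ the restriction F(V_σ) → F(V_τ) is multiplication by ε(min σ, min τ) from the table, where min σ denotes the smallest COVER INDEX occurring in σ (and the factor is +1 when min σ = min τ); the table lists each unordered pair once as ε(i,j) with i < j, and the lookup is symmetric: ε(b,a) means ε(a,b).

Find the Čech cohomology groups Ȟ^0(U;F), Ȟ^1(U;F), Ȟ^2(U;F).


Ȟ^0 ≅ Z, Ȟ^1 ≅ 0, Ȟ^2 ≅ Z/2

intersection data:
  V12={q23,q36,q37} V13={q5,q12,q18,q23} V14={q12,q19,q25} V15={q9,q10,q25} V16={q9,q29,q36} V23={q7,q15,q23,q26} V24={q6,q28,q35} V25={q7,q33,q35} V26={q1,q6,q36} V34={q12,q13,q17} V35={q7,q20,q31} V36={q13,q14,q31} V45={q3,q25,q30,q35} V46={q6,q11,q13} V56={q9,q27,q31}
  V123={q23} V126={q36} V134={q12} V145={q25} V156={q9} V235={q7} V245={q35} V246={q6} V346={q13} V356={q31}
C dims 6,15,10; δ0: rk 5, SNF 1^5; δ1: rk 10, SNF 1^9·2
Ȟ^0 = (6 − 5) − 0 = 1, so Ȟ^0 ≅ Z
Ȟ^1 = (15 − 10) − 5 = 0, so Ȟ^1 ≅ 0
Ȟ^2 = (10 − 0) − 10 = 0 plus torsion [2], so Ȟ^2 ≅ Z/2


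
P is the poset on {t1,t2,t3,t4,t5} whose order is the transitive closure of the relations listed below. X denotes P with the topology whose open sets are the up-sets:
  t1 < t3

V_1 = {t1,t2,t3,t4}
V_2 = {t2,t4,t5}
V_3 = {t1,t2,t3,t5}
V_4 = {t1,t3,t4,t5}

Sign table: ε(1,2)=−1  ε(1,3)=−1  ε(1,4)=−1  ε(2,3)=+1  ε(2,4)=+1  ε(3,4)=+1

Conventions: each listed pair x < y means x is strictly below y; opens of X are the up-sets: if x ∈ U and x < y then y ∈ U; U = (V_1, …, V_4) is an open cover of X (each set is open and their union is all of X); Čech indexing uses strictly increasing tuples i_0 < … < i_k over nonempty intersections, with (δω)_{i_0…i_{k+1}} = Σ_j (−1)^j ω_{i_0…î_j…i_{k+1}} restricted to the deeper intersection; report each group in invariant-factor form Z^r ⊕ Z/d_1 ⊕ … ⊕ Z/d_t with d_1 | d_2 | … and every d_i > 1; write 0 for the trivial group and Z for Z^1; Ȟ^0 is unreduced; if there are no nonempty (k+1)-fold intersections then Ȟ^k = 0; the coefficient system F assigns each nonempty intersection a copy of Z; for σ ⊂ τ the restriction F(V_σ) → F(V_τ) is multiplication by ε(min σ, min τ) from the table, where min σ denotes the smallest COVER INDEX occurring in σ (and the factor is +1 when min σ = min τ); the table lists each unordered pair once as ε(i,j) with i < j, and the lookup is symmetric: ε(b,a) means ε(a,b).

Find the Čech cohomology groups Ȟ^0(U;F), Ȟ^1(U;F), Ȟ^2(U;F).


cover nerve:
  V12={t2,t4} V13={t1,t2,t3} V14={t1,t3,t4} V23={t2,t5} V24={t4,t5} V34={t1,t3,t5}
  V123={t2} V124={t4} V134={t1,t3} V234={t5}
C dims 4,6,4; δ0: rk 3, SNF 1^3; δ1: rk 3, SNF 1^3
Ȟ^0: (4−3)−0=1 ⇒ Z
Ȟ^1: (6−3)−3=0 ⇒ 0
Ȟ^2: (4−0)−3=1 ⇒ Z

Ȟ^0 = Z, Ȟ^1 = 0 and Ȟ^2 = Z


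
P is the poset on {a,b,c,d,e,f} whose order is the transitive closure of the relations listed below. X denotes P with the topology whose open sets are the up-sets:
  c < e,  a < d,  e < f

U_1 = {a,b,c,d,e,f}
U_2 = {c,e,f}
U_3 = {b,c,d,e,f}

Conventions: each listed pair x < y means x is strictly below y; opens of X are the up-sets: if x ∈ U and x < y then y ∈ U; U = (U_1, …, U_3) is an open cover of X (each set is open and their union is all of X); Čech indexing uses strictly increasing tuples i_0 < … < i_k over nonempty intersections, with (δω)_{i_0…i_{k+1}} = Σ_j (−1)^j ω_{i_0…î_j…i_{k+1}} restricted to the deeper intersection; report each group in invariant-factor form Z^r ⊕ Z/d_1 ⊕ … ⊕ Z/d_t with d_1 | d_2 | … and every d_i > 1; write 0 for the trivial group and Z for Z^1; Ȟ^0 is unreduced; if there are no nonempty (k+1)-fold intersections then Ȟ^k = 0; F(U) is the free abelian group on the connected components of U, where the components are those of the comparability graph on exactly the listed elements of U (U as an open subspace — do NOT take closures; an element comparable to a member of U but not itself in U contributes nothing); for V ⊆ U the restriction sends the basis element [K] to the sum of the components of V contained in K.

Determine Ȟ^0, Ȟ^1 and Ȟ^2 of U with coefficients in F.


nonempty intersections:
  U12={c,e,f} U13={b,c,d,e,f} U23={c,e,f}
  U123={c,e,f}
components per intersection:
  U1: {a,d} {b} {c,e,f}
  U2: {c,e,f}
  U3: {b} {c,e,f} {d}
  U12: {c,e,f}
  U13: {b} {c,e,f} {d}
  U23: {c,e,f}
  U123: {c,e,f}
C dims 7,5,1; δ0: rk 4, SNF 1^4; δ1: rk 1, SNF 1^1
Ȟ^0: (7−4)−0=3 ⇒ Z^3
Ȟ^1: (5−1)−4=0 ⇒ 0
Ȟ^2: (1−0)−1=0 ⇒ 0

Ȟ^0 ≅ Z^3,  Ȟ^1 ≅ 0,  Ȟ^2 ≅ 0


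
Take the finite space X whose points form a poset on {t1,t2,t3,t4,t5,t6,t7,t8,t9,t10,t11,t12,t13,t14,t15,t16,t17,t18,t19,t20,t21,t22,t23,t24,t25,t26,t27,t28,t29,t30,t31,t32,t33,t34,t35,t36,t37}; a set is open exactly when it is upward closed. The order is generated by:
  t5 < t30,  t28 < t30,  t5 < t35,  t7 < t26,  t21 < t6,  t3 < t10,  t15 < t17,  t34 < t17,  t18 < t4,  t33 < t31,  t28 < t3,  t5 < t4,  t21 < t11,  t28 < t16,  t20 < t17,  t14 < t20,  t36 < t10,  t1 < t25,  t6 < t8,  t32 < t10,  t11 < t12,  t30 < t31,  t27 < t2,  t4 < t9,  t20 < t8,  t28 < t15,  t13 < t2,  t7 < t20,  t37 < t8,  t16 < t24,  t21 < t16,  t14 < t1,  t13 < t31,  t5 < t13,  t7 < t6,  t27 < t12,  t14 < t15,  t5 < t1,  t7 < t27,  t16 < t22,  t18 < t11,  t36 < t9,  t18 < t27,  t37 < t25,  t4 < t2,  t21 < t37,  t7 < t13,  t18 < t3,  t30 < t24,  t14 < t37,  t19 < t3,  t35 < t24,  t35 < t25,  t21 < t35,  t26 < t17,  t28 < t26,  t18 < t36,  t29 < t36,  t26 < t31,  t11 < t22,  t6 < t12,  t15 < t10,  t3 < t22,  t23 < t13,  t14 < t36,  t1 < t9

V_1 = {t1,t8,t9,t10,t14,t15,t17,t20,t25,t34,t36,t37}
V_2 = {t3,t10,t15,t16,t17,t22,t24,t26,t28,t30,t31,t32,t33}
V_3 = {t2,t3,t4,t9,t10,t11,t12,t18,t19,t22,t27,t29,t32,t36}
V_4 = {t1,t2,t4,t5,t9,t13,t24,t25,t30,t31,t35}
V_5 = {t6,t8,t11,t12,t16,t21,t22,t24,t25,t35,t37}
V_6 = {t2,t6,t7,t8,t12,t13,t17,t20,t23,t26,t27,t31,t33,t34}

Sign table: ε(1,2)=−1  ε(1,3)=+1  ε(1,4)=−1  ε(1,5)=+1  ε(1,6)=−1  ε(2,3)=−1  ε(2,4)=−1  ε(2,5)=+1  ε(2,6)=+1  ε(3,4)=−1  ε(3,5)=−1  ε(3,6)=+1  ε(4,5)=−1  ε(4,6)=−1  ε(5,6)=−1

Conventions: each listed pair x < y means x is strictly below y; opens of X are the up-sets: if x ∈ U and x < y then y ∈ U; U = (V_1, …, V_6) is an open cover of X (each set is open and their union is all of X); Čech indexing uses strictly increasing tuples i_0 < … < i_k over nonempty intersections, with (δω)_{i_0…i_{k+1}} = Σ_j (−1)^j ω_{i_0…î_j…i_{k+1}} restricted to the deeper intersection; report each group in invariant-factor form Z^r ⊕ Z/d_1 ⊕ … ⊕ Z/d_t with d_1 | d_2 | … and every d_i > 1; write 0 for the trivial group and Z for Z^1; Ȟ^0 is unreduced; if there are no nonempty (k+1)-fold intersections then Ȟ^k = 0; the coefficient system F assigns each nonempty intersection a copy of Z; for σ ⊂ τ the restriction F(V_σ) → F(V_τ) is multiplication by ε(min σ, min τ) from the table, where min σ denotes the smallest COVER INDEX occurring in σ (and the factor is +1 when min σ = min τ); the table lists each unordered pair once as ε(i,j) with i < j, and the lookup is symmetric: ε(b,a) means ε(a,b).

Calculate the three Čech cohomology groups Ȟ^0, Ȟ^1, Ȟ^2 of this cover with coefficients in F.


cover nerve:
  V12={t10,t15,t17} V13={t9,t10,t36} V14={t1,t9,t25} V15={t8,t25,t37} V16={t8,t17,t20,t34} V23={t3,t10,t22,t32} V24={t24,t30,t31} V25={t16,t22,t24} V26={t17,t26,t31,t33} V34={t2,t4,t9} V35={t11,t12,t22} V36={t2,t12,t27} V45={t24,t25,t35} V46={t2,t13,t31} V56={t6,t8,t12}
  V123={t10} V126={t17} V134={t9} V145={t25} V156={t8} V235={t22} V245={t24} V246={t31} V346={t2} V356={t12}
C dims 6,15,10; δ0: rk 6, SNF 1^5·2; δ1: rk 9, SNF 1^9
Ȟ^0: (6−6)−0=0 ⇒ 0
Ȟ^1: (15−9)−6=0 plus torsion [2] ⇒ Z/2
Ȟ^2: (10−0)−9=1 ⇒ Z

Ȟ^0(U;F) ≅ 0, Ȟ^1(U;F) ≅ Z/2 and Ȟ^2(U;F) ≅ Z


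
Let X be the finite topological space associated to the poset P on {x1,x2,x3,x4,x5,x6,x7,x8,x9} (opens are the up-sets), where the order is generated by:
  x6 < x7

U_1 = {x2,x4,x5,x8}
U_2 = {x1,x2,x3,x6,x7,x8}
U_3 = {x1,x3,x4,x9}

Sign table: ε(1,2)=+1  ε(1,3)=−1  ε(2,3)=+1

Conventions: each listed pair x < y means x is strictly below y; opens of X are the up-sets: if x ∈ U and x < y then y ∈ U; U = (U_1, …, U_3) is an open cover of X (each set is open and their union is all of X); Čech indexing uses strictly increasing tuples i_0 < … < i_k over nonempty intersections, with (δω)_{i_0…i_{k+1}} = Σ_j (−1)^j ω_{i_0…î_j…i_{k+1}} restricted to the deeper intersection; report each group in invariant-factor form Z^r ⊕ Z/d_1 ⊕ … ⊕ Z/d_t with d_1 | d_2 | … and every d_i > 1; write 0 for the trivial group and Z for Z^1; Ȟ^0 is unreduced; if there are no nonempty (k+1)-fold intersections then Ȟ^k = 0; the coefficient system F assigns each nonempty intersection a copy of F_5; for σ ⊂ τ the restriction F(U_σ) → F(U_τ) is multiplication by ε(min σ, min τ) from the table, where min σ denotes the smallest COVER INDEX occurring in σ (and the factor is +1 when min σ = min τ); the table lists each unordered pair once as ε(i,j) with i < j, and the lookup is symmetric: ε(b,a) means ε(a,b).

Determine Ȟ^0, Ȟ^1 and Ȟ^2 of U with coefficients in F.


intersection data:
  U12={x2,x8} U13={x4} U23={x1,x3}
C dims 3,3; δ0: rk_F5 3
Ȟ^0 = (3 − 3) − 0 = 0, so Ȟ^0 ≅ 0
Ȟ^1 = (3 − 0) − 3 = 0, so Ȟ^1 ≅ 0
Ȟ^2 = (0 − 0) − 0 = 0, so Ȟ^2 ≅ 0

Ȟ^0 ≅ 0, Ȟ^1 ≅ 0, Ȟ^2 ≅ 0


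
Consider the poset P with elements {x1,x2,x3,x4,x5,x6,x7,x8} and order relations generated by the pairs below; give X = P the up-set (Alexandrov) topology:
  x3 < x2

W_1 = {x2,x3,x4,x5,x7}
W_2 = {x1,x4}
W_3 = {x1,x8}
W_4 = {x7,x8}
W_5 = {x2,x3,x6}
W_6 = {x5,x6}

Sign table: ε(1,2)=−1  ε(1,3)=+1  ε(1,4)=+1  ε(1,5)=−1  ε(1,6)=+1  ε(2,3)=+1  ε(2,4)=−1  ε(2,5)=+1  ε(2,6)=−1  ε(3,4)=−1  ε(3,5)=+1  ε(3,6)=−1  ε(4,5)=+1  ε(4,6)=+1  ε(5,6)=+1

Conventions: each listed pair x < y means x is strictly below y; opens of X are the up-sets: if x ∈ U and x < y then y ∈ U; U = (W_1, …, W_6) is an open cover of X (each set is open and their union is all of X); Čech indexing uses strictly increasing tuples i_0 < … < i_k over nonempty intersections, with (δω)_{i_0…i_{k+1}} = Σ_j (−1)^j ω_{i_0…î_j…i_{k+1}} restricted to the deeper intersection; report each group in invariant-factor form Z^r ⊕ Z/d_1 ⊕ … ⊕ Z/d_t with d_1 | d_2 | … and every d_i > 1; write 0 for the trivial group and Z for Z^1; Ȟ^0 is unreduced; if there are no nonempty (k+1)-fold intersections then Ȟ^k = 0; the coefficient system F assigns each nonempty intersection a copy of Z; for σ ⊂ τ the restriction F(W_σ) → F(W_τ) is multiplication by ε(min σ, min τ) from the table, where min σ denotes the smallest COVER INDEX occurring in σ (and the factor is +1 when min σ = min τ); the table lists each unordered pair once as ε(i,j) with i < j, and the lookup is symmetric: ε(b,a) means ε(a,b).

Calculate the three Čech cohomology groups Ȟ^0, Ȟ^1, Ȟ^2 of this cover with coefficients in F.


intersection data:
  W12={x4} W14={x7} W15={x2,x3} W16={x5} W23={x1} W34={x8} W56={x6}
C dims 6,7; δ0: rk 6, SNF 1^5·2
Ȟ^0 = (6 − 6) − 0 = 0, so Ȟ^0 ≅ 0
Ȟ^1 = (7 − 0) − 6 = 1 plus torsion [2], so Ȟ^1 ≅ Z ⊕ Z/2
Ȟ^2 = (0 − 0) − 0 = 0, so Ȟ^2 ≅ 0

Ȟ^0 = 0; Ȟ^1 = Z ⊕ Z/2; Ȟ^2 = 0


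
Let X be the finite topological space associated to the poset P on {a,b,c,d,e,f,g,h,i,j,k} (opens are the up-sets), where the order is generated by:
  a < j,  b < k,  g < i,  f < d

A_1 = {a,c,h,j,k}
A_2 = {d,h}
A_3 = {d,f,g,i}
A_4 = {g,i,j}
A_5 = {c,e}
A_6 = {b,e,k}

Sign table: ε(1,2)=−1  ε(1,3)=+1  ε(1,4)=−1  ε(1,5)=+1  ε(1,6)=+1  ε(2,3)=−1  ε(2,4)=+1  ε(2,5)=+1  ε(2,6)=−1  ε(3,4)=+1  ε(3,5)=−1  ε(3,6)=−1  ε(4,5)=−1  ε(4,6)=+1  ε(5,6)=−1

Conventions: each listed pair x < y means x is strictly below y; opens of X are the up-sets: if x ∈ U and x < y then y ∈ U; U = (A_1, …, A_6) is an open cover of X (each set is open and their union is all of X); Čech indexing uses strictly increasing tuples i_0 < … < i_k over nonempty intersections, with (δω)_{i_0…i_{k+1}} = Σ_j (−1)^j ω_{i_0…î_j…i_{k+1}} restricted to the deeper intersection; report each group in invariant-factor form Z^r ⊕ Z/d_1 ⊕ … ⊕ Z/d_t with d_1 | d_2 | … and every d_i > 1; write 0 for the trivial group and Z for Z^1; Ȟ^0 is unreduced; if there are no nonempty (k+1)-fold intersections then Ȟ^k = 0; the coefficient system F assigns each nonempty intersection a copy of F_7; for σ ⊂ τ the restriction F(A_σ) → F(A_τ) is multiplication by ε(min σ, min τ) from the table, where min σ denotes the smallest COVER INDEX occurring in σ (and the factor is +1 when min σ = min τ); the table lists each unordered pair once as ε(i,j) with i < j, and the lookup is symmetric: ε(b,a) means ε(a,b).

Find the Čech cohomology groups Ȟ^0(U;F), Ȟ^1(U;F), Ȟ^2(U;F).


nonempty overlaps:
  A12={h} A14={j} A15={c} A16={k} A23={d} A34={g,i} A56={e}
C dims 6,7; δ0: rk_F7 6
degree 0: 6−6−0 = 0 → Ȟ^0 ≅ 0
degree 1: 7−0−6 = 1 → Ȟ^1 ≅ Z/7
degree 2: 0−0−0 = 0 → Ȟ^2 ≅ 0

Ȟ^0 ≅ 0; Ȟ^1 ≅ Z/7; Ȟ^2 ≅ 0


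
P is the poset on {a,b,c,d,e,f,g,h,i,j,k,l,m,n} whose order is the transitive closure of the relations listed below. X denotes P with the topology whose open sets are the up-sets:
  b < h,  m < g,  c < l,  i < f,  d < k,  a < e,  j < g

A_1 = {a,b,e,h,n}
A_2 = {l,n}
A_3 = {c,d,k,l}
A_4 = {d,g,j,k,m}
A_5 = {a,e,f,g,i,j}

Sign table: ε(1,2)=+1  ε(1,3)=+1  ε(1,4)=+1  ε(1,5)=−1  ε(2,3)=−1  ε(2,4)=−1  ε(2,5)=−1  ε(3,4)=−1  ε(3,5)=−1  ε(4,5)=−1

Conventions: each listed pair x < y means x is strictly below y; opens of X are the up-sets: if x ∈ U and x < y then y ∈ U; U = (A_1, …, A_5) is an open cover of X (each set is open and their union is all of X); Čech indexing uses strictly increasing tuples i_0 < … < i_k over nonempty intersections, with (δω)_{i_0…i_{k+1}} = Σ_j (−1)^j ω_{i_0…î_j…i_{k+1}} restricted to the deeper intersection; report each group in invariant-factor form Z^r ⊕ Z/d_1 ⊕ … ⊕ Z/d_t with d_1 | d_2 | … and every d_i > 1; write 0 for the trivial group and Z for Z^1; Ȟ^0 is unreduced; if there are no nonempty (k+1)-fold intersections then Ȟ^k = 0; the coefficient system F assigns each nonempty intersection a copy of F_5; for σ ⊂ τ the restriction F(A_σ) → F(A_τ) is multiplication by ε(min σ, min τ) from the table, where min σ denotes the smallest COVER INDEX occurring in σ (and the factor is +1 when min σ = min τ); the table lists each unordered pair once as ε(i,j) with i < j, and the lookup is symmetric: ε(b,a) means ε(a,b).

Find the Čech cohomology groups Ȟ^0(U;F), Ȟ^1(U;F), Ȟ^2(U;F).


nerve of the cover:
  A12={n} A15={a,e} A23={l} A34={d,k} A45={g,j}
C dims 5,5; δ0: rk_F5 4
Ȟ^0 = (5 − 4) − 0 = 1, so Ȟ^0 ≅ Z/5
Ȟ^1 = (5 − 0) − 4 = 1, so Ȟ^1 ≅ Z/5
Ȟ^2 = (0 − 0) − 0 = 0, so Ȟ^2 ≅ 0

Ȟ^0 = Z/5,  Ȟ^1 = Z/5,  Ȟ^2 = 0


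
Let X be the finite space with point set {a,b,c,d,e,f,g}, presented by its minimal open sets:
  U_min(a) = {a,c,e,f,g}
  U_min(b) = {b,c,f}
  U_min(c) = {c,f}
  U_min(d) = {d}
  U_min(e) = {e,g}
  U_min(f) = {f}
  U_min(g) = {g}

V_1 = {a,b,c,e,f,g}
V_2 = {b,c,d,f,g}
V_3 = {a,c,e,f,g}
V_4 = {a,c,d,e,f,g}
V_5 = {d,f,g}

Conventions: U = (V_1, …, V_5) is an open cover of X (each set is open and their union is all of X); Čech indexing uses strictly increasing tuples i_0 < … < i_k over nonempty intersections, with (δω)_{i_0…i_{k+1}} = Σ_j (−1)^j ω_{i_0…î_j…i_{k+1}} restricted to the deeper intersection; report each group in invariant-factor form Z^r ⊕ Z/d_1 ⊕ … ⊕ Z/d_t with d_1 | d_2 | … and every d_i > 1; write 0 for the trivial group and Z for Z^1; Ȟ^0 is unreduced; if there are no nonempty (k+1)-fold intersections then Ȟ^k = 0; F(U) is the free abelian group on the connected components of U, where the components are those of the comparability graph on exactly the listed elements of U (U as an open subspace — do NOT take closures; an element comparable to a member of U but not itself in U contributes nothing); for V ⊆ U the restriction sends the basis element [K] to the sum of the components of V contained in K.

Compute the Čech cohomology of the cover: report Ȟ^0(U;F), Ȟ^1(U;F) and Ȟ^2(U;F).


Ȟ^0(U;F) ≅ Z^2, Ȟ^1(U;F) ≅ 0 and Ȟ^2(U;F) ≅ 0

nonempty intersections:
  V12={b,c,f,g} V13={a,c,e,f,g} V14={a,c,e,f,g} V15={f,g} V23={c,f,g} V24={c,d,f,g} V25={d,f,g} V34={a,c,e,f,g} V35={f,g} V45={d,f,g}
  V123={c,f,g} V124={c,f,g} V125={f,g} V134={a,c,e,f,g} V135={f,g} V145={f,g} V234={c,f,g} V235={f,g} V245={d,f,g} V345={f,g}
  V1234={c,f,g} V1235={f,g} V1245={f,g} V1345={f,g} V2345={f,g}
  V12345={f,g}
components per intersection:
  V1: {a,b,c,e,f,g}
  V2: {b,c,f} {d} {g}
  V3: {a,c,e,f,g}
  V4: {a,c,e,f,g} {d}
  V5: {d} {f} {g}
  V12: {b,c,f} {g}
  V13: {a,c,e,f,g}
  V14: {a,c,e,f,g}
  V15: {f} {g}
  V23: {c,f} {g}
  V24: {c,f} {d} {g}
  V25: {d} {f} {g}
  V34: {a,c,e,f,g}
  V35: {f} {g}
  V45: {d} {f} {g}
  V123: {c,f} {g}
  V124: {c,f} {g}
  V125: {f} {g}
  V134: {a,c,e,f,g}
  V135: {f} {g}
  V145: {f} {g}
  V234: {c,f} {g}
  V235: {f} {g}
  V245: {d} {f} {g}
  V345: {f} {g}
  V1234: {c,f} {g}
  V1235: {f} {g}
  V1245: {f} {g}
  V1345: {f} {g}
  V2345: {f} {g}
  V12345: {f} {g}
C dims 10,20,20,10; δ0: rk 8, SNF 1^8; δ1: rk 12, SNF 1^12; δ2: rk 8, SNF 1^8
Ȟ^0: (10−8)−0=2 ⇒ Z^2
Ȟ^1: (20−12)−8=0 ⇒ 0
Ȟ^2: (20−8)−12=0 ⇒ 0


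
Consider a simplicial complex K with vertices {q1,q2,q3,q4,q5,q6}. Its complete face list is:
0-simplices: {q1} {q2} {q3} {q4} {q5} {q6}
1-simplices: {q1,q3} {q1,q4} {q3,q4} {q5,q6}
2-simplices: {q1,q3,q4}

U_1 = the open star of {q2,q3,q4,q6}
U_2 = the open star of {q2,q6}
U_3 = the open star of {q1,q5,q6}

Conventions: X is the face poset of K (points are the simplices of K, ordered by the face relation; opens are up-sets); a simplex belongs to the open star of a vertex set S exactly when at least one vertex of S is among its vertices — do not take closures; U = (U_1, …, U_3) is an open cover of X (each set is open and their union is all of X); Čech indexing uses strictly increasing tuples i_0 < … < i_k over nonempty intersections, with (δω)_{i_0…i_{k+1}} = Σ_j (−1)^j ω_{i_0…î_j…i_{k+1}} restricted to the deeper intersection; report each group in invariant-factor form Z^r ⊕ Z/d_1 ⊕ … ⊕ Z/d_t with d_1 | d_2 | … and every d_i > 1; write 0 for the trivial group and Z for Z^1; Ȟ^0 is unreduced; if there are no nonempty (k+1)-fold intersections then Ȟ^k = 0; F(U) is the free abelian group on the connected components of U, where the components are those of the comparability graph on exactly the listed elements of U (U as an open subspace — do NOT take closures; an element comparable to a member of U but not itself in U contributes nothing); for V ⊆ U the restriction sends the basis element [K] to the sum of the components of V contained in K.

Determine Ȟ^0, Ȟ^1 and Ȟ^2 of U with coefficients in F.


nonempty overlaps:
  U1={{q2},{q3},{q4},{q6},{q1,q3},{q1,q4},{q3,q4},{q5,q6},{q1,q3,q4}} U2={{q2},{q6},{q5,q6}} U3={{q1},{q5},{q6},{q1,q3},{q1,q4},{q5,q6},{q1,q3,q4}}
  U12={{q2},{q6},{q5,q6}} U13={{q6},{q1,q3},{q1,q4},{q5,q6},{q1,q3,q4}} U23={{q6},{q5,q6}}
  U123={{q6},{q5,q6}}
components per intersection:
  U1: {{q2}} {{q3},{q4},{q1,q3},{q1,q4},{q3,q4},{q1,q3,q4}} {{q6},{q5,q6}}
  U2: {{q2}} {{q6},{q5,q6}}
  U3: {{q1},{q1,q3},{q1,q4},{q1,q3,q4}} {{q5},{q6},{q5,q6}}
  U12: {{q2}} {{q6},{q5,q6}}
  U13: {{q6},{q5,q6}} {{q1,q3},{q1,q4},{q1,q3,q4}}
  U23: {{q6},{q5,q6}}
  U123: {{q6},{q5,q6}}
C dims 7,5,1; δ0: rk 4, SNF 1^4; δ1: rk 1, SNF 1^1
degree 0: 7−4−0 = 3 → Ȟ^0 ≅ Z^3
degree 1: 5−1−4 = 0 → Ȟ^1 ≅ 0
degree 2: 1−0−1 = 0 → Ȟ^2 ≅ 0

Ȟ^0 ≅ Z^3, Ȟ^1 ≅ 0, Ȟ^2 ≅ 0


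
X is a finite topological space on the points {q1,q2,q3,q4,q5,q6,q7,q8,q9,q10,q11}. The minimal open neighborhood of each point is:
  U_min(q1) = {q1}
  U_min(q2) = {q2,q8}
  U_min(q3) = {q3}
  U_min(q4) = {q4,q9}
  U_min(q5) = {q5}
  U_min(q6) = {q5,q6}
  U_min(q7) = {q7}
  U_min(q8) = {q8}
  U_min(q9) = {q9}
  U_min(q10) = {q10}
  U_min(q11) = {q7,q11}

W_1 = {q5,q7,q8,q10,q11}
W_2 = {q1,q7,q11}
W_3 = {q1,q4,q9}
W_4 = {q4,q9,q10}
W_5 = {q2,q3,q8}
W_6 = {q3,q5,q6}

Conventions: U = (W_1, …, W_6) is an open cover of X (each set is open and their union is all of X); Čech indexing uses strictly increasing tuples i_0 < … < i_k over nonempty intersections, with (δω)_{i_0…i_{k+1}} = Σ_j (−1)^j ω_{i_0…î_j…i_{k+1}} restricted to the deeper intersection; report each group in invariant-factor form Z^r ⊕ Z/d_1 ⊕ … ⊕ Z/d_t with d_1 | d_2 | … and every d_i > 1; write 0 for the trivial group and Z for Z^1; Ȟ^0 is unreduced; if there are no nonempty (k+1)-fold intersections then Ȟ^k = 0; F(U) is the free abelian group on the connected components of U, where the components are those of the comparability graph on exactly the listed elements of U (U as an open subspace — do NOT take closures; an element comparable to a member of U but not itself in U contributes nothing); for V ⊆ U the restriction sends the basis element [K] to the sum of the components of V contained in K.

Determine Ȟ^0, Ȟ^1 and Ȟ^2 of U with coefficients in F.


Ȟ^0 ≅ Z^7, Ȟ^1 ≅ 0 and Ȟ^2 ≅ 0

nerve simplices:
  W12={q7,q11} W14={q10} W15={q8} W16={q5} W23={q1} W34={q4,q9} W56={q3}
components per intersection:
  W1: {q5} {q7,q11} {q8} {q10}
  W2: {q1} {q7,q11}
  W3: {q1} {q4,q9}
  W4: {q4,q9} {q10}
  W5: {q2,q8} {q3}
  W6: {q3} {q5,q6}
  W12: {q7,q11}
  W14: {q10}
  W15: {q8}
  W16: {q5}
  W23: {q1}
  W34: {q4,q9}
  W56: {q3}
C dims 14,7; δ0: rk 7, SNF 1^7
degree 0: 14−7−0 = 7 → Ȟ^0 ≅ Z^7
degree 1: 7−0−7 = 0 → Ȟ^1 ≅ 0
degree 2: 0−0−0 = 0 → Ȟ^2 ≅ 0
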